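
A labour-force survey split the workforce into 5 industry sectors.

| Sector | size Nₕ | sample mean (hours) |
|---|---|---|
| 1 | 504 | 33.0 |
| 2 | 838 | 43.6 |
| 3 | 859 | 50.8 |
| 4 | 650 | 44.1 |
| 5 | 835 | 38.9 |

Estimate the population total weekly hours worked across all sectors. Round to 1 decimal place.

Population total = Σ Nₕ·x̄ₕ (each stratum's size times its mean).
504·33.0 + 838·43.6 + 859·50.8 + 650·44.1 + 835·38.9 = 16632 + 36536.8 + 43637.2 + 28665 + 32481.5 = 157952.5.

157952.5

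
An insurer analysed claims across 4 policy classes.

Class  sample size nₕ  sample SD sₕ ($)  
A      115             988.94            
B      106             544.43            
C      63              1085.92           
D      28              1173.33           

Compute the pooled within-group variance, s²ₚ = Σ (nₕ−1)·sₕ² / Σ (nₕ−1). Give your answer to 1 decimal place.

821095.6

A: (115−1)·988.94² = 114·978002.3236 = 111492264.8904
B: (106−1)·544.43² = 105·296404.0249 = 31122422.6145
C: (63−1)·1085.92² = 62·1179222.2464 = 73111779.2768
D: (28−1)·1173.33² = 27·1376703.2889 = 37170988.8003
Numerator = 252897455.582; denominator = Σ(nₕ−1) = 308.
s²ₚ = 252897455.582/308 = 821095.635... → 821095.6.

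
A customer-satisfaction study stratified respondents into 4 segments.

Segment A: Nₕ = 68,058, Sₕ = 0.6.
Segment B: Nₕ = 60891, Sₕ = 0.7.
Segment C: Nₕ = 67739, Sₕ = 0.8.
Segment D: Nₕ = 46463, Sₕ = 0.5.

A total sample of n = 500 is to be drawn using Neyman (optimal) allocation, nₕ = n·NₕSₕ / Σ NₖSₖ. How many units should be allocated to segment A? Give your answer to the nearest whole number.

A: NₕSₕ = 68058·0.6 = 40834.8
B: NₕSₕ = 60891·0.7 = 42623.7
C: NₕSₕ = 67739·0.8 = 54191.2
D: NₕSₕ = 46463·0.5 = 23231.5
Σ NₕSₕ = 160881.2.
n_A = 500·40834.8/160881.2 = 126.910... → 127.

127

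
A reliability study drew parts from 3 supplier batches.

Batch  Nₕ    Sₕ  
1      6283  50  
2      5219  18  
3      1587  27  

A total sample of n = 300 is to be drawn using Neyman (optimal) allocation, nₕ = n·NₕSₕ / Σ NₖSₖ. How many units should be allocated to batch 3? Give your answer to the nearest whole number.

Σ NₕSₕ = 6283·50 + 5219·18 + 1587·27 = 450941.
Share for 3: 42849/450941 = 0.09502.
n_3 = 300 × 0.09502 = 28.506... → 29.

29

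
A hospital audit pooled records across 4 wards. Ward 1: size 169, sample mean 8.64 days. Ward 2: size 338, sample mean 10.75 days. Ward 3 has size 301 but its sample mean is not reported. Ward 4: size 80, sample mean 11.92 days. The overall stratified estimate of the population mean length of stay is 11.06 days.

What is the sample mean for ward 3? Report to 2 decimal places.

12.54

N = 169 + 338 + 301 + 80 = 888.
Overall total = μ·N = 11.06·888 = 9821.28.
Subtract the known strata: 169·8.64 + 338·10.75 + 80·11.92 = 6047.26.
Remaining total for ward 3: 9821.28 − 6047.26 = 3774.02.
Divide by its size: 3774.02 / 301 = 12.5383... → 12.54.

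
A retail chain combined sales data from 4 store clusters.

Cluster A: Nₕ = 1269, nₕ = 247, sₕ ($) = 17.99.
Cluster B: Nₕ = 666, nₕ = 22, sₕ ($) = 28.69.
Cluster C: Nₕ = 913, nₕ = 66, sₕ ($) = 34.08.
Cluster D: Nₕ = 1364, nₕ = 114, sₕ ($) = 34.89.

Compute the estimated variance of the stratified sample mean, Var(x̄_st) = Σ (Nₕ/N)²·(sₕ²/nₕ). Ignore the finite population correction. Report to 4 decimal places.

3.0010

N = 4212; Wₕ = Nₕ/N.
cluster A: (1269/4212)²·17.99²/247 = 0.1189356
cluster B: (666/4212)²·28.69²/22 = 0.9354275
cluster C: (913/4212)²·34.08²/66 = 0.8268373
cluster D: (1364/4212)²·34.89²/114 = 1.1198223
Sum = 3.0010227 → 3.0010.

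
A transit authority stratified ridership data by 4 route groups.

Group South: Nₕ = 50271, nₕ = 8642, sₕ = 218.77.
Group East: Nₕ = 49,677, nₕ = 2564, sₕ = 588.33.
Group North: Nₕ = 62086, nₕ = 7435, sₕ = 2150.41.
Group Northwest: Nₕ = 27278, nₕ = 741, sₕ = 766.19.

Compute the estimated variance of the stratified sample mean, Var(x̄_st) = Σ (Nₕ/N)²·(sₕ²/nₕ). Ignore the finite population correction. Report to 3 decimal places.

N = 189312; Wₕ = Nₕ/N.
group South: (50271/189312)²·218.77²/8642 = 0.390517
group East: (49677/189312)²·588.33²/2564 = 9.295621
group North: (62086/189312)²·2150.41²/7435 = 66.894844
group Northwest: (27278/189312)²·766.19²/741 = 16.448395
Sum = 93.029376 → 93.029.

93.029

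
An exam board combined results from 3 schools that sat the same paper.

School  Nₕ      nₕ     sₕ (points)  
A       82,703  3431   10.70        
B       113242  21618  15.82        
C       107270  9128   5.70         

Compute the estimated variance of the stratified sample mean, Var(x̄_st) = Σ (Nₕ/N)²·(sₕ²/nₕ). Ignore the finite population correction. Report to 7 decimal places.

0.0045427

N = 303215. Term for each stratum: Wₕ²sₕ²/nₕ.
Var(x̄_st) = 0.0024824928 + 0.0016147718 + 0.0004454811 = 0.0045427457 → 0.0045427.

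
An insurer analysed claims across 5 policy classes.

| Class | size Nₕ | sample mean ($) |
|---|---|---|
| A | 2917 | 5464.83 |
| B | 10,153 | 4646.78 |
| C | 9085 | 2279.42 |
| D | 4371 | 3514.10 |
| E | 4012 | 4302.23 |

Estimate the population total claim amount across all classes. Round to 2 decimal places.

116448875.01

A: 2917·5464.83 = 15940909.11
B: 10153·4646.78 = 47178757.34
C: 9085·2279.42 = 20708530.7
D: 4371·3514.10 = 15360131.1
E: 4012·4302.23 = 17260546.76
τ̂ = Σ Nₕx̄ₕ = 116448875.01.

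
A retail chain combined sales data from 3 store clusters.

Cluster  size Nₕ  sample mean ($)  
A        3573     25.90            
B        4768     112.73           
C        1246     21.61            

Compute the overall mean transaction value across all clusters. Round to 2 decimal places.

68.53

N = 9587; weights Wₕ = Nₕ/N = (0.3727, 0.4973, 0.1300).
x̄_st = Σ Wₕ·x̄ₕ = 0.3727·25.90 + 0.4973·112.73 + 0.1300·21.61 ≈ 68.5265...
→ 68.53.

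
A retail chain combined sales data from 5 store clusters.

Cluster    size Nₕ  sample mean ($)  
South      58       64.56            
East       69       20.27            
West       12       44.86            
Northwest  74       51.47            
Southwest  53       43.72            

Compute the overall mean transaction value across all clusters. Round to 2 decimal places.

N = 58 + 69 + 12 + 74 + 53 = 266.
Weight each subgroup mean by Nₕ/N and sum.
Σ Nₕx̄ₕ = 58·64.56 + 69·20.27 + 12·44.86 + 74·51.47 + 53·43.72 = 3744.48 + 1398.63 + 538.32 + 3808.78 + 2317.16 = 11807.37.
Divide by N: 11807.37 / 266 = 44.3886... → 44.39.

44.39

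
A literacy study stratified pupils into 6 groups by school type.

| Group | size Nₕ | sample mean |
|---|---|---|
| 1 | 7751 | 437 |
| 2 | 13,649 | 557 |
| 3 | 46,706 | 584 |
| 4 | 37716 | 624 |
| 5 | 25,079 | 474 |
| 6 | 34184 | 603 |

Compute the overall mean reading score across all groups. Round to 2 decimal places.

571.23

N = 7751 + 13649 + 46706 + 37716 + 25079 + 34184 = 165085.
Overall mean = Σ (Nₕ/N)·x̄ₕ — weight by population share, not a simple average.
Σ Nₕx̄ₕ = 7751·437 + 13649·557 + 46706·584 + 37716·624 + 25079·474 + 34184·603 = 3387187 + 7602493 + 27276304 + 23534784 + 11887446 + 20612952 = 94301166.
Divide by N: 94301166 / 165085 = 571.2279... → 571.23.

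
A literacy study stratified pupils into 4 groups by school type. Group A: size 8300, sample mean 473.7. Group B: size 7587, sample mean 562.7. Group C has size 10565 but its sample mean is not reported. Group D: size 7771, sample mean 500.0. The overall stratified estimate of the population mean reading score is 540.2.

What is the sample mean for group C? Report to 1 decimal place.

N = 8300 + 7587 + 10565 + 7771 = 34223.
Overall total = μ·N = 540.2·34223 = 18487264.6.
Subtract the known strata: 8300·473.7 + 7587·562.7 + 7771·500.0 = 12086414.9.
Remaining total for group C: 18487264.6 − 12086414.9 = 6400849.7.
Divide by its size: 6400849.7 / 10565 = 605.854... → 605.9.

605.9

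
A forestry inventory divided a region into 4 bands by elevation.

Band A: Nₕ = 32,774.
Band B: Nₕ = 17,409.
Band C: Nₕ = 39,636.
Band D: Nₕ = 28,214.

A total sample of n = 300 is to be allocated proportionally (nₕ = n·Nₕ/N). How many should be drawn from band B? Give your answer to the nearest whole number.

44

N = 32774 + 17409 + 39636 + 28214 = 118033.
n_B = 300·17409/118033 = 44.248... → 44.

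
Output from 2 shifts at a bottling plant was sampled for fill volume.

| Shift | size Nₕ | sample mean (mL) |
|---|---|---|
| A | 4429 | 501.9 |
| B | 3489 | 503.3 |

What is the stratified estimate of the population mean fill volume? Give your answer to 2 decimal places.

502.52

N = 4429 + 3489 = 7918.
Weight each subgroup mean by Nₕ/N and sum.
Σ Nₕx̄ₕ = 4429·501.9 + 3489·503.3 = 2222915.1 + 1756013.7 = 3978928.8.
Divide by N: 3978928.8 / 7918 = 502.5169... → 502.52.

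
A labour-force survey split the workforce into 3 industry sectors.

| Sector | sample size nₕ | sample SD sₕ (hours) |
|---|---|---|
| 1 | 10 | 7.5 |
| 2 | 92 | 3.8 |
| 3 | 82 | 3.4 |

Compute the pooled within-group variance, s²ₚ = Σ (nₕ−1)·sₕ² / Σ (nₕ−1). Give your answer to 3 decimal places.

Degrees of freedom: 9 + 91 + 81 = 181.
Σ(nₕ−1)sₕ² = 9·56.25 + 91·14.44 + 81·11.56 = 2756.65.
s²ₚ = 2756.65 / 181 = 15.23011... → 15.230.

15.230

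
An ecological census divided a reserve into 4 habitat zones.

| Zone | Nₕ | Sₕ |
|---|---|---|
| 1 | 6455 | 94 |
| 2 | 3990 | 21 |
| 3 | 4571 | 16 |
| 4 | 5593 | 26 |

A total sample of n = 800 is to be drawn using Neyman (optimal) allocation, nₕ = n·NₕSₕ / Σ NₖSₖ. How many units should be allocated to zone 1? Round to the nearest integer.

534

1: NₕSₕ = 6455·94 = 606770
2: NₕSₕ = 3990·21 = 83790
3: NₕSₕ = 4571·16 = 73136
4: NₕSₕ = 5593·26 = 145418
Σ NₕSₕ = 909114.
n_1 = 800·606770/909114 = 533.944... → 534.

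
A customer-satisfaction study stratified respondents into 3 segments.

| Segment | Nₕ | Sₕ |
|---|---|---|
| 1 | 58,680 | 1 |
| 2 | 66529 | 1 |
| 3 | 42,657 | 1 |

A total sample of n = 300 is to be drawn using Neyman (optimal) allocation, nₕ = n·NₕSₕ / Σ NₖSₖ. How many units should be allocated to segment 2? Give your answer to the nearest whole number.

Σ NₕSₕ = 58680·1 + 66529·1 + 42657·1 = 167866.
Share for 2: 66529/167866 = 0.39632.
n_2 = 300 × 0.39632 = 118.897... → 119.

119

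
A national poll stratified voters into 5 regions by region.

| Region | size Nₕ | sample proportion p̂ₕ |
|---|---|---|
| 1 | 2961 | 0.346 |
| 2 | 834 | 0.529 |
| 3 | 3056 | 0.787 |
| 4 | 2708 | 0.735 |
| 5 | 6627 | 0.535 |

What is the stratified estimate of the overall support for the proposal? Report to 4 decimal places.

N = 2961 + 834 + 3056 + 2708 + 6627 = 16186.
Overall proportion = Σ (Nₕ/N)·p̂ₕ.
Σ Nₕp̂ₕ = 1024.506 + 441.186 + 2405.072 + 1990.38 + 3545.445 = 9406.589.
9406.589 / 16186 = 0.581156... → 0.5812.

0.5812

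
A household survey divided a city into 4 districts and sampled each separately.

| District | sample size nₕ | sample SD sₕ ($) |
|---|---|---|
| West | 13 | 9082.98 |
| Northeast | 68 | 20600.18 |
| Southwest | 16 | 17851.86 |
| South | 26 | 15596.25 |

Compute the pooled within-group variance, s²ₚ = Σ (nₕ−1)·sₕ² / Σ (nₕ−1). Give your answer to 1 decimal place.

338521278.3

West: (13−1)·9082.98² = 12·82500525.6804 = 990006308.1648
Northeast: (68−1)·20600.18² = 67·424367416.0324 = 28432616874.1708
Southwest: (16−1)·17851.86² = 15·318688905.4596 = 4780333581.894
South: (26−1)·15596.25² = 25·243243014.0625 = 6081075351.5625
Numerator = 40284032115.7921; denominator = Σ(nₕ−1) = 119.
s²ₚ = 40284032115.7921/119 = 338521278.284... → 338521278.3.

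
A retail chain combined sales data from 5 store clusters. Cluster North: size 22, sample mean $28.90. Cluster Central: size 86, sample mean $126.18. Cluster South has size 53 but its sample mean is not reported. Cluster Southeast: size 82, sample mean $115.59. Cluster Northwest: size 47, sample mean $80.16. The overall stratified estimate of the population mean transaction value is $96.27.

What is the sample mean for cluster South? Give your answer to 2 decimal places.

Σ Nₕx̄ₕ = N·μ, so 53·x̄_South = 290·96.27 − (22·28.90 + 86·126.18 + 82·115.59 + 47·80.16).
= 27918.3 − 24733.18 = 3185.12.
x̄_South = 3185.12 / 53 = 60.0966... → 60.10.

60.10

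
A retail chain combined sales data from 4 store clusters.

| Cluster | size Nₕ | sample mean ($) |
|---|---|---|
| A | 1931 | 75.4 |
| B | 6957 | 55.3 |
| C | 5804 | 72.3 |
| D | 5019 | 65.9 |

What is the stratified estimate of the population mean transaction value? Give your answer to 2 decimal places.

N = 1931 + 6957 + 5804 + 5019 = 19711.
The stratified mean weights each stratum mean by its population share Nₕ/N.
Σ Nₕx̄ₕ = 1931·75.4 + 6957·55.3 + 5804·72.3 + 5019·65.9 = 145597.4 + 384722.1 + 419629.2 + 330752.1 = 1280700.8.
Divide by N: 1280700.8 / 19711 = 64.9739... → 64.97.

64.97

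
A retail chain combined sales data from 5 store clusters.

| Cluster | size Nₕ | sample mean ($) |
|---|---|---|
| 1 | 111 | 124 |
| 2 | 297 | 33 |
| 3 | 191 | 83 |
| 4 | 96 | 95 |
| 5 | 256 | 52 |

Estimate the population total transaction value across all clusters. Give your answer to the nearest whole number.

Population total = Σ Nₕ·x̄ₕ (each stratum's size times its mean).
111·124 + 297·33 + 191·83 + 96·95 + 256·52 = 13764 + 9801 + 15853 + 9120 + 13312 = 61850.

61850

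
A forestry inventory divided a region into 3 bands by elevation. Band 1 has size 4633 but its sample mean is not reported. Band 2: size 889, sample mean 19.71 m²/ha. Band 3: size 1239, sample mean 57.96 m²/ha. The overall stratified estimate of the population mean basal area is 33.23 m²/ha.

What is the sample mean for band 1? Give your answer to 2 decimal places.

29.21

Σ Nₕx̄ₕ = N·μ, so 4633·x̄_1 = 6761·33.23 − (889·19.71 + 1239·57.96).
= 224668.03 − 89334.63 = 135333.4.
x̄_1 = 135333.4 / 4633 = 29.2107... → 29.21.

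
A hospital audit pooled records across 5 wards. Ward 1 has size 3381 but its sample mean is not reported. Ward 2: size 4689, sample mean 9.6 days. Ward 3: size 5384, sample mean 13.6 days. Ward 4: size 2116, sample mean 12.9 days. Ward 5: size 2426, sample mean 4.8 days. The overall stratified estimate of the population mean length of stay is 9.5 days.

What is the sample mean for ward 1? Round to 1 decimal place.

Σ Nₕx̄ₕ = N·μ, so 3381·x̄_1 = 17996·9.5 − (4689·9.6 + 5384·13.6 + 2116·12.9 + 2426·4.8).
= 170962 − 157178 = 13784.
x̄_1 = 13784 / 3381 = 4.077... → 4.1.

4.1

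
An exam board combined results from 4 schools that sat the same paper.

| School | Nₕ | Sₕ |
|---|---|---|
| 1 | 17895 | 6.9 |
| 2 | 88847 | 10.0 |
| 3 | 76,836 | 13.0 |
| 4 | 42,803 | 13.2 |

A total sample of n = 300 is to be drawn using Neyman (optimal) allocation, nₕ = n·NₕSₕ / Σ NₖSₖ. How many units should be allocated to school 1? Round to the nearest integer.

Σ NₕSₕ = 17895·6.9 + 88847·10.0 + 76836·13.0 + 42803·13.2 = 2575813.1.
Share for 1: 123475.5/2575813.1 = 0.04794.
n_1 = 300 × 0.04794 = 14.381... → 14.

14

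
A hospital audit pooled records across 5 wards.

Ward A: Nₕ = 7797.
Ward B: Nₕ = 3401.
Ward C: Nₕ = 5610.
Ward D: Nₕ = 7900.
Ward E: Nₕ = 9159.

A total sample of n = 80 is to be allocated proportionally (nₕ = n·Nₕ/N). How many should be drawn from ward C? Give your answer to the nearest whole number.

N = 7797 + 3401 + 5610 + 7900 + 9159 = 33867.
n_C = 80·5610/33867 = 13.252... → 13.

13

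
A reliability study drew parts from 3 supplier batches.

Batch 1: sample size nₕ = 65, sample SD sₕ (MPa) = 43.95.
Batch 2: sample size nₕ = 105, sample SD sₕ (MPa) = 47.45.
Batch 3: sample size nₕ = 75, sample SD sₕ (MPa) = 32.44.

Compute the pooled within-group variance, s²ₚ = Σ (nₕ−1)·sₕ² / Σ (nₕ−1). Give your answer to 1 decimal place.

Degrees of freedom: 64 + 104 + 74 = 242.
Σ(nₕ−1)sₕ² = 64·1931.6025 + 104·2251.5025 + 74·1052.3536 = 435652.9864.
s²ₚ = 435652.9864 / 242 = 1800.219... → 1800.2.

1800.2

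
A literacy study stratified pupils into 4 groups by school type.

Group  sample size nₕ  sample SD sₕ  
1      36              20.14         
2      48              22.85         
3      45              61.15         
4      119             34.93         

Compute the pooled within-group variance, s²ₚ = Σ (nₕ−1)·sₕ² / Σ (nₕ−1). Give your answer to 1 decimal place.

1423.1

1: (36−1)·20.14² = 35·405.6196 = 14196.686
2: (48−1)·22.85² = 47·522.1225 = 24539.7575
3: (45−1)·61.15² = 44·3739.3225 = 164530.19
4: (119−1)·34.93² = 118·1220.1049 = 143972.3782
Numerator = 347239.0117; denominator = Σ(nₕ−1) = 244.
s²ₚ = 347239.0117/244 = 1423.111... → 1423.1.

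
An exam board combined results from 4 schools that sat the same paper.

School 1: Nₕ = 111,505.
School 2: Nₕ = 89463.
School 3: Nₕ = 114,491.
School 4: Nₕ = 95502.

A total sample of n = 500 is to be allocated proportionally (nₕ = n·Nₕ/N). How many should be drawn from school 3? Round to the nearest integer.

139

N = 111505 + 89463 + 114491 + 95502 = 410961.
n_3 = 500·114491/410961 = 139.297... → 139.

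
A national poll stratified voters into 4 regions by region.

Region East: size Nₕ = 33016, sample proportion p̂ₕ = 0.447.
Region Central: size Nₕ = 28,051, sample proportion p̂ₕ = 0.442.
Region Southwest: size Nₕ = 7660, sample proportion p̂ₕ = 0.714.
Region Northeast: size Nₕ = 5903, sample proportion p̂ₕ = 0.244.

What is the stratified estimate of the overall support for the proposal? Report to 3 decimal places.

Wₕ = Nₕ/N with N = 74630: 0.4424, 0.3759, 0.1026, 0.0791.
p̂_st = 0.4424·0.447 + 0.3759·0.442 + 0.1026·0.714 + 0.0791·0.244 ≈ 0.45647... → 0.456.

0.456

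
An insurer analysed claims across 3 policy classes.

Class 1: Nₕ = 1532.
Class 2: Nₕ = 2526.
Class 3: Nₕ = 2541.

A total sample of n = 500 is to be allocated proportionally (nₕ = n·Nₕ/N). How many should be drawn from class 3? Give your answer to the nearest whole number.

193

N = 1532 + 2526 + 2541 = 6599.
n_3 = 500·2541/6599 = 192.529... → 193.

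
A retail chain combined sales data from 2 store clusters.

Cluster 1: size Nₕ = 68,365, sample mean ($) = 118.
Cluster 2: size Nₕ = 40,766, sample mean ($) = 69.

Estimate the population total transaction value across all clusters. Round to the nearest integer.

Estimate total by summing Nₕ·x̄ₕ over strata.
68365·118 + 40766·69 = 8067070 + 2812854 = 10879924.

10879924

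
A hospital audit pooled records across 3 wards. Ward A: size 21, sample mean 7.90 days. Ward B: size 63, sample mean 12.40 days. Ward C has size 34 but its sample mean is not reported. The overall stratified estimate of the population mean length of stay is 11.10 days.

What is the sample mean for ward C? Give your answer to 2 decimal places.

10.67

N = 21 + 63 + 34 = 118.
Overall total = μ·N = 11.10·118 = 1309.8.
Subtract the known strata: 21·7.90 + 63·12.40 = 947.1.
Remaining total for ward C: 1309.8 − 947.1 = 362.7.
Divide by its size: 362.7 / 34 = 10.6676... → 10.67.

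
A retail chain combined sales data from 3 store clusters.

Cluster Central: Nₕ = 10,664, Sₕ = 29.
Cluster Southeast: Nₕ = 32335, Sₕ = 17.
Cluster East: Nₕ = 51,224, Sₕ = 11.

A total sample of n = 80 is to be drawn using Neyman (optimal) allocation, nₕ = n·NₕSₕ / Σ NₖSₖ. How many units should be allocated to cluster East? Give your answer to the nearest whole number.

32

Central: NₕSₕ = 10664·29 = 309256
Southeast: NₕSₕ = 32335·17 = 549695
East: NₕSₕ = 51224·11 = 563464
Σ NₕSₕ = 1422415.
n_East = 80·563464/1422415 = 31.691... → 32.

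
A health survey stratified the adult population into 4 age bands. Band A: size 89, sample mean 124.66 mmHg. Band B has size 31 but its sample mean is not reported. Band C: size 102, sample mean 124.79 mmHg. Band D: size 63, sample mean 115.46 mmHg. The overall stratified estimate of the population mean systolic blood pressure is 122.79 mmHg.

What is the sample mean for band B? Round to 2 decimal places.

125.74

Σ Nₕx̄ₕ = N·μ, so 31·x̄_B = 285·122.79 − (89·124.66 + 102·124.79 + 63·115.46).
= 34995.15 − 31097.3 = 3897.85.
x̄_B = 3897.85 / 31 = 125.7371... → 125.74.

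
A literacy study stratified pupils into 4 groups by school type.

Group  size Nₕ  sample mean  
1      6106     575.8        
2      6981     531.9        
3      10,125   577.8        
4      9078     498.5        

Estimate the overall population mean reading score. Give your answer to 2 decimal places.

N = 6106 + 6981 + 10125 + 9078 = 32290.
Overall mean = Σ (Nₕ/N)·x̄ₕ — weight by population share, not a simple average.
Σ Nₕx̄ₕ = 6106·575.8 + 6981·531.9 + 10125·577.8 + 9078·498.5 = 3515834.8 + 3713193.9 + 5850225 + 4525383 = 17604636.7.
Divide by N: 17604636.7 / 32290 = 545.2040... → 545.20.

545.20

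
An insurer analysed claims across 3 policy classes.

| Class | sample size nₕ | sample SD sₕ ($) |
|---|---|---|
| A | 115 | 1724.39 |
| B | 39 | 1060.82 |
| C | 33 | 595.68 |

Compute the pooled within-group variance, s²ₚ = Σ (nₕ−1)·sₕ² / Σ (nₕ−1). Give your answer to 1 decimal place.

Degrees of freedom: 114 + 38 + 32 = 184.
Σ(nₕ−1)sₕ² = 114·2973520.8721 + 38·1125339.0724 + 32·354834.6624 = 393098973.3674.
s²ₚ = 393098973.3674 / 184 = 2136407.464... → 2136407.5.

2136407.5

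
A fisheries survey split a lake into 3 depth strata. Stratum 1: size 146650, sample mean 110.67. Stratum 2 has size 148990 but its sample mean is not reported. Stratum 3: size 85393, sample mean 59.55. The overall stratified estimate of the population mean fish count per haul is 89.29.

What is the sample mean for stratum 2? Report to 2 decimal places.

Σ Nₕx̄ₕ = N·μ, so 148990·x̄_2 = 381033·89.29 − (146650·110.67 + 85393·59.55).
= 34022436.57 − 21314908.65 = 12707527.92.
x̄_2 = 12707527.92 / 148990 = 85.2911... → 85.29.

85.29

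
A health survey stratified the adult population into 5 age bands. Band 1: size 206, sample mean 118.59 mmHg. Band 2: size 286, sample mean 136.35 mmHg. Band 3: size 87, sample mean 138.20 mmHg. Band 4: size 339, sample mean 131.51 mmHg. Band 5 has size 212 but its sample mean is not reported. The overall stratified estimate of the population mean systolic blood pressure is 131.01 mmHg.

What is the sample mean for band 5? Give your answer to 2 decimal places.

N = 206 + 286 + 87 + 339 + 212 = 1130.
Overall total = μ·N = 131.01·1130 = 148041.3.
Subtract the known strata: 206·118.59 + 286·136.35 + 87·138.20 + 339·131.51 = 120030.93.
Remaining total for band 5: 148041.3 − 120030.93 = 28010.37.
Divide by its size: 28010.37 / 212 = 132.1244... → 132.12.

132.12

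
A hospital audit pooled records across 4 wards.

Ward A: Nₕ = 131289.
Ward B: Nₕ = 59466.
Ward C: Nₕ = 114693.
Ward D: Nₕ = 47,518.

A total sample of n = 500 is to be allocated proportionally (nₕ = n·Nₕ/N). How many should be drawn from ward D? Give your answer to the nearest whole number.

N = 131289 + 59466 + 114693 + 47518 = 352966.
n_D = 500·47518/352966 = 67.312... → 67.

67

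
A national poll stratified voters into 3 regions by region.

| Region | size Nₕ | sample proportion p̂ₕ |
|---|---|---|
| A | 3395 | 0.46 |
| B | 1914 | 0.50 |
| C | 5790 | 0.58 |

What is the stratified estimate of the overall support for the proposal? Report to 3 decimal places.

Wₕ = Nₕ/N with N = 11099: 0.3059, 0.1724, 0.5217.
p̂_st = 0.3059·0.46 + 0.1724·0.50 + 0.5217·0.58 ≈ 0.52950... → 0.529.

0.529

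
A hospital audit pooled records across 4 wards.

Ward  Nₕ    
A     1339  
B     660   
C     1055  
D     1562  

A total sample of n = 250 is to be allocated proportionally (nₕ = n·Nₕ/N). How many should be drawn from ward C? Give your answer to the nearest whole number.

57

N = 1339 + 660 + 1055 + 1562 = 4616.
n_C = 250·1055/4616 = 57.138... → 57.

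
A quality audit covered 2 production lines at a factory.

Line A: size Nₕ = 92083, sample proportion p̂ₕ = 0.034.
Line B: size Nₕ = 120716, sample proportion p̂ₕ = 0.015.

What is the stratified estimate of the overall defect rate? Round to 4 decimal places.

0.0232

Wₕ = Nₕ/N with N = 212799: 0.4327, 0.5673.
p̂_st = 0.4327·0.034 + 0.5673·0.015 ≈ 0.023222... → 0.0232.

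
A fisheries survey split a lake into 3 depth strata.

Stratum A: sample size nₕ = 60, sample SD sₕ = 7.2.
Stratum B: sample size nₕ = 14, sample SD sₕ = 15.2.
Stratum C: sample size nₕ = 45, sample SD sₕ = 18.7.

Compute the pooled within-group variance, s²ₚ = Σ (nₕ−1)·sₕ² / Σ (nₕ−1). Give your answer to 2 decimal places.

184.90

A: (60−1)·7.2² = 59·51.84 = 3058.56
B: (14−1)·15.2² = 13·231.04 = 3003.52
C: (45−1)·18.7² = 44·349.69 = 15386.36
Numerator = 21448.44; denominator = Σ(nₕ−1) = 116.
s²ₚ = 21448.44/116 = 184.9003... → 184.90.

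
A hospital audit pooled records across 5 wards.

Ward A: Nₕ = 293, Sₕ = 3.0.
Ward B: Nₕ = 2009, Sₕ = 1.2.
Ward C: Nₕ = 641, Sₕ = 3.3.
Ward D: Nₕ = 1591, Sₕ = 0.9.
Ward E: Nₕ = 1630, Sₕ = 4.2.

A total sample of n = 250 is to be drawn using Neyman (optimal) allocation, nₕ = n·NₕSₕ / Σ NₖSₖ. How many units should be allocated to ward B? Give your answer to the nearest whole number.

44

A: NₕSₕ = 293·3.0 = 879
B: NₕSₕ = 2009·1.2 = 2410.8
C: NₕSₕ = 641·3.3 = 2115.3
D: NₕSₕ = 1591·0.9 = 1431.9
E: NₕSₕ = 1630·4.2 = 6846
Σ NₕSₕ = 13683.
n_B = 250·2410.8/13683 = 44.047... → 44.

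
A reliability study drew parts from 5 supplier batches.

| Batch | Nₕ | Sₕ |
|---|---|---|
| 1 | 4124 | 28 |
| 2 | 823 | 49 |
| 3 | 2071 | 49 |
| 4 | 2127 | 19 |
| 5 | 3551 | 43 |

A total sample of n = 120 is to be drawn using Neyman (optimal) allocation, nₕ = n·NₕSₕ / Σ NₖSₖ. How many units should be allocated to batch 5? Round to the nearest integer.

1: NₕSₕ = 4124·28 = 115472
2: NₕSₕ = 823·49 = 40327
3: NₕSₕ = 2071·49 = 101479
4: NₕSₕ = 2127·19 = 40413
5: NₕSₕ = 3551·43 = 152693
Σ NₕSₕ = 450384.
n_5 = 120·152693/450384 = 40.683... → 41.

41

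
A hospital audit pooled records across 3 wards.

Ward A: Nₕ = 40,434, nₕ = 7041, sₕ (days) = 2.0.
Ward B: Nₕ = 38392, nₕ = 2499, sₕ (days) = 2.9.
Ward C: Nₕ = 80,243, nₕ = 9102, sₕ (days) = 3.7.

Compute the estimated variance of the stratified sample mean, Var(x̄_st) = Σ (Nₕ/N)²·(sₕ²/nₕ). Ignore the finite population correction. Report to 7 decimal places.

N = 159069; Wₕ = Nₕ/N.
ward A: (40434/159069)²·2.0²/7041 = 0.0000367069
ward B: (38392/159069)²·2.9²/2499 = 0.0001960379
ward C: (80243/159069)²·3.7²/9102 = 0.0003827453
Sum = 0.0006154901 → 0.0006155.

0.0006155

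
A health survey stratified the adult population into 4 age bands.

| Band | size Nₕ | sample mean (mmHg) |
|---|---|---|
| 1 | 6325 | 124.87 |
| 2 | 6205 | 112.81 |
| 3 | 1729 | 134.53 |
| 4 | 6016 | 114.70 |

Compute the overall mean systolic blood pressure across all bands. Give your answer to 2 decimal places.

N = 6325 + 6205 + 1729 + 6016 = 20275.
Overall mean = Σ (Nₕ/N)·x̄ₕ — weight by population share, not a simple average.
Σ Nₕx̄ₕ = 6325·124.87 + 6205·112.81 + 1729·134.53 + 6016·114.70 = 789802.75 + 699986.05 + 232602.37 + 690035.2 = 2412426.37.
Divide by N: 2412426.37 / 20275 = 118.9853... → 118.99.

118.99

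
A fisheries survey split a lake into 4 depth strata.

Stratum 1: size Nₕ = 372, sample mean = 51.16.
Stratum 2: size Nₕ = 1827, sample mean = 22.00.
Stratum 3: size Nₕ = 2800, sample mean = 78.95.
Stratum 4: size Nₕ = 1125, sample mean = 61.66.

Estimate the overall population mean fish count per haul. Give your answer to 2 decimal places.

N = 6124; weights Wₕ = Nₕ/N = (0.0607, 0.2983, 0.4572, 0.1837).
x̄_st = Σ Wₕ·x̄ₕ = 0.0607·51.16 + 0.2983·22.00 + 0.4572·78.95 + 0.1837·61.66 ≈ 57.0955...
→ 57.10.

57.10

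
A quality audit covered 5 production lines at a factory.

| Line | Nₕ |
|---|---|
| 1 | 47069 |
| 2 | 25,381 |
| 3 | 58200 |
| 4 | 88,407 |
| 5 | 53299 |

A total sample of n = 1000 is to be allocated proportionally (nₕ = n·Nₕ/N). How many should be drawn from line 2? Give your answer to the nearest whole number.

N = 47069 + 25381 + 58200 + 88407 + 53299 = 272356.
n_2 = 1000·25381/272356 = 93.191... → 93.

93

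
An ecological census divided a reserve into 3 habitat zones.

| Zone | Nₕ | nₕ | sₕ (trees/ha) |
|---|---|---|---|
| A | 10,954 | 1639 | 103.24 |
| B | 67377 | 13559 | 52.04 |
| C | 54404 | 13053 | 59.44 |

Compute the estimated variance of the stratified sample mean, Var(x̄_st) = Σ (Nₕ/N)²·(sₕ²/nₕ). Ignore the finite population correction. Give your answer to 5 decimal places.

N = 132735; Wₕ = Nₕ/N.
zone A: (10954/132735)²·103.24²/1639 = 0.04428856
zone B: (67377/132735)²·52.04²/13559 = 0.05146350
zone C: (54404/132735)²·59.44²/13053 = 0.04547137
Sum = 0.14122344 → 0.14122.

0.14122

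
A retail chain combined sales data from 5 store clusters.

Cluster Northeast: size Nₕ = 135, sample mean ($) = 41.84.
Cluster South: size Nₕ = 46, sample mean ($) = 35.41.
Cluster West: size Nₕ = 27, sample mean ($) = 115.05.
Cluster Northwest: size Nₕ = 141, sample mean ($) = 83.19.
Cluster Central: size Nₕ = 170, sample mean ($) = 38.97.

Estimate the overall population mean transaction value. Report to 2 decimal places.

N = 519; weights Wₕ = Nₕ/N = (0.2601, 0.0886, 0.0520, 0.2717, 0.3276).
x̄_st = Σ Wₕ·x̄ₕ = 0.2601·41.84 + 0.0886·35.41 + 0.0520·115.05 + 0.2717·83.19 + 0.3276·38.97 ≈ 55.3724...
→ 55.37.

55.37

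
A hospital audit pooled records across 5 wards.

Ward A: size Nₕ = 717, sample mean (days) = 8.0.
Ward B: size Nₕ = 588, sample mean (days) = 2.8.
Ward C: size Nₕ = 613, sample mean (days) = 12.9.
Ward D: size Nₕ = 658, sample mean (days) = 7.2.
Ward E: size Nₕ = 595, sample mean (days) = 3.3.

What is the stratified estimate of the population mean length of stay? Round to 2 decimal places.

N = 3171; weights Wₕ = Nₕ/N = (0.2261, 0.1854, 0.1933, 0.2075, 0.1876).
x̄_st = Σ Wₕ·x̄ₕ = 0.2261·8.0 + 0.1854·2.8 + 0.1933·12.9 + 0.2075·7.2 + 0.1876·3.3 ≈ 6.9351...
→ 6.94.

6.94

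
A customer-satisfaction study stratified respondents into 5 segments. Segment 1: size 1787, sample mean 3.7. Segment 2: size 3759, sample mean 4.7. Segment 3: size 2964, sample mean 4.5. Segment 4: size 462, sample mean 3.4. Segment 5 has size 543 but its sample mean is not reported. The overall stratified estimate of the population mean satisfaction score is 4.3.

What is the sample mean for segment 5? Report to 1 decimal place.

3.2

N = 1787 + 3759 + 2964 + 462 + 543 = 9515.
Overall total = μ·N = 4.3·9515 = 40914.5.
Subtract the known strata: 1787·3.7 + 3759·4.7 + 2964·4.5 + 462·3.4 = 39188.
Remaining total for segment 5: 40914.5 − 39188 = 1726.5.
Divide by its size: 1726.5 / 543 = 3.180... → 3.2.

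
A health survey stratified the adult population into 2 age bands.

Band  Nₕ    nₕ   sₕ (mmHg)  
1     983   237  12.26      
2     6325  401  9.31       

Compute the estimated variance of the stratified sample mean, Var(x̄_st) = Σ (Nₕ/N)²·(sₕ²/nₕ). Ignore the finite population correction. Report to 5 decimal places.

0.17339

N = 7308; Wₕ = Nₕ/N.
band 1: (983/7308)²·12.26²/237 = 0.01147473
band 2: (6325/7308)²·9.31²/401 = 0.16191198
Sum = 0.17338671 → 0.17339.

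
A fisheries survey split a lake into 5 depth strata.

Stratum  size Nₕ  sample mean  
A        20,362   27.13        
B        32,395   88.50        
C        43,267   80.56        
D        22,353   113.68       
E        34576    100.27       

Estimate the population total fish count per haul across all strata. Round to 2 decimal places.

12912992.64

Estimate total by summing Nₕ·x̄ₕ over strata.
20362·27.13 + 32395·88.50 + 43267·80.56 + 22353·113.68 + 34576·100.27 = 552421.06 + 2866957.5 + 3485589.52 + 2541089.04 + 3466935.52 = 12912992.64.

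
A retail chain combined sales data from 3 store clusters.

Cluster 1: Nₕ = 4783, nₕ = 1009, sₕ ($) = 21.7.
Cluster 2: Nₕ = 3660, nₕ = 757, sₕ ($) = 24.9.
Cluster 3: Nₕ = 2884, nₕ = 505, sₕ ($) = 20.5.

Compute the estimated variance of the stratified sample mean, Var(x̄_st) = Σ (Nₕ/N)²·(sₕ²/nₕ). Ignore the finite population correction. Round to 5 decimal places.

N = 11327. Term for each stratum: Wₕ²sₕ²/nₕ.
Var(x̄_st) = 0.08321455 + 0.08551360 + 0.05394821 = 0.22267636 → 0.22268.

0.22268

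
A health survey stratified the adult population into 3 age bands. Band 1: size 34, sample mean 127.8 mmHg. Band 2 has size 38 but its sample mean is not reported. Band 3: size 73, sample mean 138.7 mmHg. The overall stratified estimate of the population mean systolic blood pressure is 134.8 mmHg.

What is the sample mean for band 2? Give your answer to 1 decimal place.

133.6

Σ Nₕx̄ₕ = N·μ, so 38·x̄_2 = 145·134.8 − (34·127.8 + 73·138.7).
= 19546 − 14470.3 = 5075.7.
x̄_2 = 5075.7 / 38 = 133.571... → 133.6.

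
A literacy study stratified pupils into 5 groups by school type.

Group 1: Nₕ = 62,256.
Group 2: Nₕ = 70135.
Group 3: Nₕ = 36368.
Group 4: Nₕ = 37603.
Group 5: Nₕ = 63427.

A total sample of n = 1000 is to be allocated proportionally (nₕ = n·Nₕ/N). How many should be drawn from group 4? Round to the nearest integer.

139

N = 62256 + 70135 + 36368 + 37603 + 63427 = 269789.
n_4 = 1000·37603/269789 = 139.379... → 139.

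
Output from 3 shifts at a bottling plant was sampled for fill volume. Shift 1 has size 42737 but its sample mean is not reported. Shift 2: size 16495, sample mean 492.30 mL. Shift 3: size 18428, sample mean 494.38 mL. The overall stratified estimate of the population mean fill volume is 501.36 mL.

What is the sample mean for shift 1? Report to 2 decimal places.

Σ Nₕx̄ₕ = N·μ, so 42737·x̄_1 = 77660·501.36 − (16495·492.30 + 18428·494.38).
= 38935617.6 − 17230923.14 = 21704694.46.
x̄_1 = 21704694.46 / 42737 = 507.8666... → 507.87.

507.87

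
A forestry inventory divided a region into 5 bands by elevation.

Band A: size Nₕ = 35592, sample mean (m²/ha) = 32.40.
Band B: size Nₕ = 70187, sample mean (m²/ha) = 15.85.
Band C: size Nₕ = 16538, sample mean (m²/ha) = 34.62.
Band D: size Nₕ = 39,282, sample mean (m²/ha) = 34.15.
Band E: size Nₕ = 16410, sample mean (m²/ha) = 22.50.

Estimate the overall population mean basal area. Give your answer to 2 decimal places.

x̄_st = (Σ Nₕx̄ₕ) / (Σ Nₕ) = (35592·32.40 + 70187·15.85 + 16538·34.62 + 39282·34.15 + 16410·22.50) / 178009
= 4548895.61 / 178009 = 25.5543... → 25.55.

25.55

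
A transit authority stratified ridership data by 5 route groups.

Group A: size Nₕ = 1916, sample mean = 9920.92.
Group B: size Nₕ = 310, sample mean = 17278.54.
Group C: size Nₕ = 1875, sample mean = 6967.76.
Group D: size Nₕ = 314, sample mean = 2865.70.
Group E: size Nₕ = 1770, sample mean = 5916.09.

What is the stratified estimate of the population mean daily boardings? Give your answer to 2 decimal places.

x̄_st = (Σ Nₕx̄ₕ) / (Σ Nₕ) = (1916·9920.92 + 310·17278.54 + 1875·6967.76 + 314·2865.70 + 1770·5916.09) / 6185
= 48800689.22 / 6185 = 7890.1680... → 7890.17.

7890.17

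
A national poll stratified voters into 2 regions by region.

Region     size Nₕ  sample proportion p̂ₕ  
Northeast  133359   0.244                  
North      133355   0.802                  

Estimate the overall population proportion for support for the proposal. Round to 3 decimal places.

Wₕ = Nₕ/N with N = 266714: 0.5000, 0.5000.
p̂_st = 0.5000·0.244 + 0.5000·0.802 ≈ 0.52300... → 0.523.

0.523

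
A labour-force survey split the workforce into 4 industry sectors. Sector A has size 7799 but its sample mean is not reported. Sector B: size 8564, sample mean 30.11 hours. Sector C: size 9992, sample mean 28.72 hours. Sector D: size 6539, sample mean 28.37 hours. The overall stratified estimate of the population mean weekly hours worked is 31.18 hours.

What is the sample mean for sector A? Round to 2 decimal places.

37.86

N = 7799 + 8564 + 9992 + 6539 = 32894.
Overall total = μ·N = 31.18·32894 = 1025634.92.
Subtract the known strata: 8564·30.11 + 9992·28.72 + 6539·28.37 = 730343.71.
Remaining total for sector A: 1025634.92 − 730343.71 = 295291.21.
Divide by its size: 295291.21 / 7799 = 37.8627... → 37.86.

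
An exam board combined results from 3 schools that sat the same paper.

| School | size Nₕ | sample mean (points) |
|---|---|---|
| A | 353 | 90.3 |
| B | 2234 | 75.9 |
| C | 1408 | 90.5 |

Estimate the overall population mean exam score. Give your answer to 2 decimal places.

82.32

N = 3995; weights Wₕ = Nₕ/N = (0.0884, 0.5592, 0.3524).
x̄_st = Σ Wₕ·x̄ₕ = 0.0884·90.3 + 0.5592·75.9 + 0.3524·90.5 ≈ 82.3180...
→ 82.32.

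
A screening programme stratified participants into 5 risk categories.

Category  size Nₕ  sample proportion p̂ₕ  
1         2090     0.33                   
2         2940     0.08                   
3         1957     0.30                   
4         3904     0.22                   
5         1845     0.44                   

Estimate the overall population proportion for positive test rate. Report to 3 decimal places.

0.250

N = 2090 + 2940 + 1957 + 3904 + 1845 = 12736.
Overall proportion = Σ (Nₕ/N)·p̂ₕ.
Σ Nₕp̂ₕ = 689.7 + 235.2 + 587.1 + 858.88 + 811.8 = 3182.68.
3182.68 / 12736 = 0.24990... → 0.250.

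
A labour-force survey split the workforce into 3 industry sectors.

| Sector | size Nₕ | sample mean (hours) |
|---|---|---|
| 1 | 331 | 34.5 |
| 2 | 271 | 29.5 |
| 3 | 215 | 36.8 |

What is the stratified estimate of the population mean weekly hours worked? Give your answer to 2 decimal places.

33.45

N = 331 + 271 + 215 = 817.
Overall mean = Σ (Nₕ/N)·x̄ₕ — weight by population share, not a simple average.
Σ Nₕx̄ₕ = 331·34.5 + 271·29.5 + 215·36.8 = 11419.5 + 7994.5 + 7912 = 27326.
Divide by N: 27326 / 817 = 33.4468... → 33.45.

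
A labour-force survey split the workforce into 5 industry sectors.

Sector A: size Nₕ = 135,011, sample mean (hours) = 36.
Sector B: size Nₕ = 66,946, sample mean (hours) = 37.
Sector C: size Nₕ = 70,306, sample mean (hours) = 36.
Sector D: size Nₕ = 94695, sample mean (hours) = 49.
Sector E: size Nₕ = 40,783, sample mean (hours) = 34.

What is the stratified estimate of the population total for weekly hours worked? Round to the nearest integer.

A: 135011·36 = 4860396
B: 66946·37 = 2477002
C: 70306·36 = 2531016
D: 94695·49 = 4640055
E: 40783·34 = 1386622
τ̂ = Σ Nₕx̄ₕ = 15895091.

15895091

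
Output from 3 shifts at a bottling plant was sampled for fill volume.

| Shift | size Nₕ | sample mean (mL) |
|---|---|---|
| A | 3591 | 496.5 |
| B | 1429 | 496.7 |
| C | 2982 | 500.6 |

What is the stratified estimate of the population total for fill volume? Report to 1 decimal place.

A: 3591·496.5 = 1782931.5
B: 1429·496.7 = 709784.3
C: 2982·500.6 = 1492789.2
τ̂ = Σ Nₕx̄ₕ = 3985505.0.

3985505.0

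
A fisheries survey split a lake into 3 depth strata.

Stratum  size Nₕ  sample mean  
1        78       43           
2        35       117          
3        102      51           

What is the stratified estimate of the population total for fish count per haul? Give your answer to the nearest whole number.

12651

Population total = Σ Nₕ·x̄ₕ (each stratum's size times its mean).
78·43 + 35·117 + 102·51 = 3354 + 4095 + 5202 = 12651.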